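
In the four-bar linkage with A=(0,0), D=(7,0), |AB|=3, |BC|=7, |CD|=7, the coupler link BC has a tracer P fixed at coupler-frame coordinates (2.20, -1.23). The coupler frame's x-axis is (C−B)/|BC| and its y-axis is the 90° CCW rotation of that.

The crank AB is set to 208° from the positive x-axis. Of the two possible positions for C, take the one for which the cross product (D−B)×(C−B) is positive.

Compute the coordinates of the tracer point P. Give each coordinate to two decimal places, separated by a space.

-0.36 -0.35

A=(0,0), D=(7.00,0)
B = A + 3.00·(cos208°, sin208°) = (-2.6488, -1.4084)
|BD| = 9.7511
circle(B,7.00) ∩ circle(D,7.00): a=4.8755, h=5.0229
  candidates: C₊=(1.4501,4.2660) cross=48.978; C₋=(2.9011,-5.6744) cross=-48.978
  mode + wants cross > 0 → take C=(1.4501,4.2660) (cross=48.978)
ex = (C−B)/|BC| = (0.5856,0.8106); ey = (-0.8106,0.5856)
P = B + 2.20·ex + -1.23·ey = (-0.3635,-0.3453)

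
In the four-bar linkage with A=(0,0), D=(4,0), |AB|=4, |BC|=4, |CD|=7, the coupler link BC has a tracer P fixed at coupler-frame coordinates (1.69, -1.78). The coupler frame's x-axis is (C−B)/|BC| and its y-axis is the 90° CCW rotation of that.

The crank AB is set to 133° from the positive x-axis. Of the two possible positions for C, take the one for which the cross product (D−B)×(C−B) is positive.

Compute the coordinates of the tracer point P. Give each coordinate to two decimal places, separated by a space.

A=(0,0), D=(4.00,0)
B = A + 4.00·(cos133°, sin133°) = (-2.7280, 2.9254)
|BD| = 7.3365
circle(B,4.00) ∩ circle(D,7.00): a=1.4192, h=3.7398
  candidates: C₊=(0.0647,5.7891) cross=27.437; C₋=(-2.9177,-1.0701) cross=-27.437
  mode + wants cross > 0 → take C=(0.0647,5.7891) (cross=27.437)
ex = (C−B)/|BC| = (0.6982,0.7159); ey = (-0.7159,0.6982)
P = B + 1.69·ex + -1.78·ey = (-0.2737,2.8926)

-0.27 2.89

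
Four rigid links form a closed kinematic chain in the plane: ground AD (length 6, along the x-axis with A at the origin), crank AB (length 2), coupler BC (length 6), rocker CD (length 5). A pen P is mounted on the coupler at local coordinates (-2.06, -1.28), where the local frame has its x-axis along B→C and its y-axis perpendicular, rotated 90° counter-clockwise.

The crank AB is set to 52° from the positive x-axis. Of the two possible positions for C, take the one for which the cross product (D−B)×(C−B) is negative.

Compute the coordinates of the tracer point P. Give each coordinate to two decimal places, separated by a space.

A=(0,0), D=(6.00,0)
B = A + 2.00·(cos52°, sin52°) = (1.2313, 1.5760)
|BD| = 5.0224
circle(B,6.00) ∩ circle(D,5.00): a=3.6063, h=4.7953
  candidates: C₊=(6.1602,4.9974) cross=24.084; C₋=(3.1507,-4.1087) cross=-24.084
  mode - wants cross < 0 → take C=(3.1507,-4.1087) (cross=-24.084)
ex = (C−B)/|BC| = (0.3199,-0.9475); ey = (0.9475,0.3199)
P = B + -2.06·ex + -1.28·ey = (-0.6404,3.1183)

-0.64 3.12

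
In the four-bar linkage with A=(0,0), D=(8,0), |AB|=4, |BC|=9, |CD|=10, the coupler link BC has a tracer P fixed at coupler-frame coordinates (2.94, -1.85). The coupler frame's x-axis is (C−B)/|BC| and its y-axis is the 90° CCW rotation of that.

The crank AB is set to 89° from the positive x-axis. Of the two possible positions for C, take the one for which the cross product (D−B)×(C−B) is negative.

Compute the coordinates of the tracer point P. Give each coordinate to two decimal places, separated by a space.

-2.02 1.22

A=(0,0), D=(8.00,0)
B = A + 4.00·(cos89°, sin89°) = (0.0698, 3.9994)
|BD| = 8.8816
circle(B,9.00) ∩ circle(D,10.00): a=3.3712, h=8.3448
  candidates: C₊=(6.8375,9.9322) cross=74.115; C₋=(-0.6778,-4.9695) cross=-74.115
  mode - wants cross < 0 → take C=(-0.6778,-4.9695) (cross=-74.115)
ex = (C−B)/|BC| = (-0.0831,-0.9965); ey = (0.9965,-0.0831)
P = B + 2.94·ex + -1.85·ey = (-2.0180,1.2232)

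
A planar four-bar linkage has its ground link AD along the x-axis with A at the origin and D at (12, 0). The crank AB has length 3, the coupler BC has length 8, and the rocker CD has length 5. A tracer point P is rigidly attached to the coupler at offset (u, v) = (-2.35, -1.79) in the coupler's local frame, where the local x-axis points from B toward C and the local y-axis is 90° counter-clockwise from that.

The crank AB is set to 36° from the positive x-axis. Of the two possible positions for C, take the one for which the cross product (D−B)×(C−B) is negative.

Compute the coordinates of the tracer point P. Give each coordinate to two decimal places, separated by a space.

-0.52 1.97

A=(0,0), D=(12.00,0)
B = A + 3.00·(cos36°, sin36°) = (2.4271, 1.7634)
|BD| = 9.7340
circle(B,8.00) ∩ circle(D,5.00): a=6.8703, h=4.0987
  candidates: C₊=(9.9262,4.5496) cross=39.897; C₋=(8.4412,-3.5121) cross=-39.897
  mode - wants cross < 0 → take C=(8.4412,-3.5121) (cross=-39.897)
ex = (C−B)/|BC| = (0.7518,-0.6594); ey = (0.6594,0.7518)
P = B + -2.35·ex + -1.79·ey = (-0.5200,1.9674)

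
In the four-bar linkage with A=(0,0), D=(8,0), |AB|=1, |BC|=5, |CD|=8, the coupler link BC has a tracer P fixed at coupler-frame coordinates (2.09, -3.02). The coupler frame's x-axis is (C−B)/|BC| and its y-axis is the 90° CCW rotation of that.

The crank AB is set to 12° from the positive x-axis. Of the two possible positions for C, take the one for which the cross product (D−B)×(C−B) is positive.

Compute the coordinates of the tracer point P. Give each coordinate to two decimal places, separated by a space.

A=(0,0), D=(8.00,0)
B = A + 1.00·(cos12°, sin12°) = (0.9781, 0.2079)
|BD| = 7.0249
circle(B,5.00) ∩ circle(D,8.00): a=0.7366, h=4.9454
  candidates: C₊=(1.8608,5.1294) cross=34.741; C₋=(1.5681,-4.7572) cross=-34.741
  mode + wants cross > 0 → take C=(1.8608,5.1294) (cross=34.741)
ex = (C−B)/|BC| = (0.1765,0.9843); ey = (-0.9843,0.1765)
P = B + 2.09·ex + -3.02·ey = (4.3197,1.7319)

4.32 1.73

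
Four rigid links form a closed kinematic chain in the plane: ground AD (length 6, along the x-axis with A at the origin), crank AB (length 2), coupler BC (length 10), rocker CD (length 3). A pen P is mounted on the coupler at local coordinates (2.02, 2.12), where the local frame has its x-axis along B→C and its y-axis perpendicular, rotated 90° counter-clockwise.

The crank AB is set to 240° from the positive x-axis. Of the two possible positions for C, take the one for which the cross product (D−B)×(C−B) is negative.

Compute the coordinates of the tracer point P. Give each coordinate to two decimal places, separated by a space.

A=(0,0), D=(6.00,0)
B = A + 2.00·(cos240°, sin240°) = (-1.0000, -1.7321)
|BD| = 7.2111
circle(B,10.00) ∩ circle(D,3.00): a=9.9153, h=1.2990
  candidates: C₊=(8.3130,1.9105) cross=9.367; C₋=(8.9370,-0.6115) cross=-9.367
  mode - wants cross < 0 → take C=(8.9370,-0.6115) (cross=-9.367)
ex = (C−B)/|BC| = (0.9937,0.1121); ey = (-0.1121,0.9937)
P = B + 2.02·ex + 2.12·ey = (0.7697,0.6010)

0.77 0.60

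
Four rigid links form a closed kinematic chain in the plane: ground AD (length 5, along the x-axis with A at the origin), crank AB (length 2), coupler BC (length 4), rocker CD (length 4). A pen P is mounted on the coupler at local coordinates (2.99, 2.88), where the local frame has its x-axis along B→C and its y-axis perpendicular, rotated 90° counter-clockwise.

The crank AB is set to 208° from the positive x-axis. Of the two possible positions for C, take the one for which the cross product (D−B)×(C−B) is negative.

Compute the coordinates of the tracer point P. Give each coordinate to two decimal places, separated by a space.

A=(0,0), D=(5.00,0)
B = A + 2.00·(cos208°, sin208°) = (-1.7659, -0.9389)
|BD| = 6.8307
circle(B,4.00) ∩ circle(D,4.00): a=3.4154, h=2.0821
  candidates: C₊=(1.3308,1.5929) cross=14.222; C₋=(1.9033,-2.5318) cross=-14.222
  mode - wants cross < 0 → take C=(1.9033,-2.5318) (cross=-14.222)
ex = (C−B)/|BC| = (0.9173,-0.3982); ey = (0.3982,0.9173)
P = B + 2.99·ex + 2.88·ey = (2.1237,0.5122)

2.12 0.51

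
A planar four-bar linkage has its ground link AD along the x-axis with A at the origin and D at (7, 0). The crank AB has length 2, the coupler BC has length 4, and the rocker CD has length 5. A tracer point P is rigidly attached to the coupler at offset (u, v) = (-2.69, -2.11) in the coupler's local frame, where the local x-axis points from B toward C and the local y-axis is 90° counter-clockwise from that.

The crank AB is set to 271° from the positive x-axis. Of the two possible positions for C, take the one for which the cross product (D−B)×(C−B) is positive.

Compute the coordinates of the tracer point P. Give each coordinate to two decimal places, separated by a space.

A=(0,0), D=(7.00,0)
B = A + 2.00·(cos271°, sin271°) = (0.0349, -1.9997)
|BD| = 7.2465
circle(B,4.00) ∩ circle(D,5.00): a=3.0022, h=2.6432
  candidates: C₊=(2.1912,1.3694) cross=19.154; C₋=(3.6500,-3.7118) cross=-19.154
  mode + wants cross > 0 → take C=(2.1912,1.3694) (cross=19.154)
ex = (C−B)/|BC| = (0.5391,0.8423); ey = (-0.8423,0.5391)
P = B + -2.69·ex + -2.11·ey = (0.3620,-5.4028)

0.36 -5.40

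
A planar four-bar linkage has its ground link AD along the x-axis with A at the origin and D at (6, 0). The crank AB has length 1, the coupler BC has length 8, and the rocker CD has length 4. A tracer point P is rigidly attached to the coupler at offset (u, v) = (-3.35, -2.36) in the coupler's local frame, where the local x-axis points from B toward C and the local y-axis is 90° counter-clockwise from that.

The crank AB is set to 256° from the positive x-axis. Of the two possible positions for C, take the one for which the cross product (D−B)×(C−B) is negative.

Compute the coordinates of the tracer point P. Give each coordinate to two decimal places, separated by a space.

A=(0,0), D=(6.00,0)
B = A + 1.00·(cos256°, sin256°) = (-0.2419, -0.9703)
|BD| = 6.3169
circle(B,8.00) ∩ circle(D,4.00): a=6.9578, h=3.9483
  candidates: C₊=(6.0268,3.9999) cross=24.941; C₋=(7.2398,-3.8030) cross=-24.941
  mode - wants cross < 0 → take C=(7.2398,-3.8030) (cross=-24.941)
ex = (C−B)/|BC| = (0.9352,-0.3541); ey = (0.3541,0.9352)
P = B + -3.35·ex + -2.36·ey = (-4.2105,-1.9912)

-4.21 -1.99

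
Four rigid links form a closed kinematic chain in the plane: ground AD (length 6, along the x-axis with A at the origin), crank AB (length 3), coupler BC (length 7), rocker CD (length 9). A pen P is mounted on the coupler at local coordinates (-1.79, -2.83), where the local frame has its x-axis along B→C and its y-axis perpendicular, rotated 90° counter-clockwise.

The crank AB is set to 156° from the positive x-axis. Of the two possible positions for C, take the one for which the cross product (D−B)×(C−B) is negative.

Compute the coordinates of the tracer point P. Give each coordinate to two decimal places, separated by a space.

-5.92 2.28

A=(0,0), D=(6.00,0)
B = A + 3.00·(cos156°, sin156°) = (-2.7406, 1.2202)
|BD| = 8.8254
circle(B,7.00) ∩ circle(D,9.00): a=2.5997, h=6.4993
  candidates: C₊=(0.7327,7.2977) cross=57.359; C₋=(-1.0645,-5.5761) cross=-57.359
  mode - wants cross < 0 → take C=(-1.0645,-5.5761) (cross=-57.359)
ex = (C−B)/|BC| = (0.2395,-0.9709); ey = (0.9709,0.2395)
P = B + -1.79·ex + -2.83·ey = (-5.9169,2.2805)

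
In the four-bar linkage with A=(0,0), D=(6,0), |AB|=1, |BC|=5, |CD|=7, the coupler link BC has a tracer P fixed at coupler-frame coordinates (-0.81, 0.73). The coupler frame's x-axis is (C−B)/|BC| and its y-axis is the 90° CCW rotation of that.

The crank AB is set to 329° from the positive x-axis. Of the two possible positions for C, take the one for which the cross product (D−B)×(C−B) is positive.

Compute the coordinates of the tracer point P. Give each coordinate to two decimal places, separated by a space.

A=(0,0), D=(6.00,0)
B = A + 1.00·(cos329°, sin329°) = (0.8572, -0.5150)
|BD| = 5.1686
circle(B,5.00) ∩ circle(D,7.00): a=0.2625, h=4.9931
  candidates: C₊=(0.6209,4.4794) cross=25.807; C₋=(1.6160,-5.4571) cross=-25.807
  mode + wants cross > 0 → take C=(0.6209,4.4794) (cross=25.807)
ex = (C−B)/|BC| = (-0.0473,0.9989); ey = (-0.9989,-0.0473)
P = B + -0.81·ex + 0.73·ey = (0.1663,-1.3586)

0.17 -1.36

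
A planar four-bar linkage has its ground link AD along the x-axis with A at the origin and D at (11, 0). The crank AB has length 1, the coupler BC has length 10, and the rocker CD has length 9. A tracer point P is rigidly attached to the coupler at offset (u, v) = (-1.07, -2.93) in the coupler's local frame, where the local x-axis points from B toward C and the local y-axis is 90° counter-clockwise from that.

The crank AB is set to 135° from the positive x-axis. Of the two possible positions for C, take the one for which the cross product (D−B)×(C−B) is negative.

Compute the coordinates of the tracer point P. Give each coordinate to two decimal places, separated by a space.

A=(0,0), D=(11.00,0)
B = A + 1.00·(cos135°, sin135°) = (-0.7071, 0.7071)
|BD| = 11.7284
circle(B,10.00) ∩ circle(D,9.00): a=6.6742, h=7.4468
  candidates: C₊=(6.4039,7.7380) cross=87.339; C₋=(5.5060,-7.1285) cross=-87.339
  mode - wants cross < 0 → take C=(5.5060,-7.1285) (cross=-87.339)
ex = (C−B)/|BC| = (0.6213,-0.7836); ey = (0.7836,0.6213)
P = B + -1.07·ex + -2.93·ey = (-3.6678,-0.2749)

-3.67 -0.27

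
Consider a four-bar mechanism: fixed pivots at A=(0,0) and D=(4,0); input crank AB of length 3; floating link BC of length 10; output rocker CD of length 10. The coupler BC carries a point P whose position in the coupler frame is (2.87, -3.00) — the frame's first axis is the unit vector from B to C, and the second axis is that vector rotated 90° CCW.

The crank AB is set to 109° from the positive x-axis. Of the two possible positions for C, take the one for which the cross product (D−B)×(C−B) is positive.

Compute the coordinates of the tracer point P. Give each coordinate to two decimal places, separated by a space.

A=(0,0), D=(4.00,0)
B = A + 3.00·(cos109°, sin109°) = (-0.9767, 2.8366)
|BD| = 5.7283
circle(B,10.00) ∩ circle(D,10.00): a=2.8642, h=9.5811
  candidates: C₊=(6.2560,9.7422) cross=54.883; C₋=(-3.2327,-6.9056) cross=-54.883
  mode + wants cross > 0 → take C=(6.2560,9.7422) (cross=54.883)
ex = (C−B)/|BC| = (0.7233,0.6906); ey = (-0.6906,0.7233)
P = B + 2.87·ex + -3.00·ey = (3.1708,2.6487)

3.17 2.65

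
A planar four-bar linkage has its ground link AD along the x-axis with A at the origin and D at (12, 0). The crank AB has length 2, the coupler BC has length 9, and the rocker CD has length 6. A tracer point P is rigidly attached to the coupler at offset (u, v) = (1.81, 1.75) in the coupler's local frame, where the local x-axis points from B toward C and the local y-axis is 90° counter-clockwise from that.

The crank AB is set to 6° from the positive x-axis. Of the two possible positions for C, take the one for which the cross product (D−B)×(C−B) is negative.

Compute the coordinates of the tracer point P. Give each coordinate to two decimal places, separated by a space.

4.49 0.50

A=(0,0), D=(12.00,0)
B = A + 2.00·(cos6°, sin6°) = (1.9890, 0.2091)
|BD| = 10.0131
circle(B,9.00) ∩ circle(D,6.00): a=7.2536, h=5.3278
  candidates: C₊=(9.3523,5.3842) cross=53.348; C₋=(9.1298,-5.2690) cross=-53.348
  mode - wants cross < 0 → take C=(9.1298,-5.2690) (cross=-53.348)
ex = (C−B)/|BC| = (0.7934,-0.6087); ey = (0.6087,0.7934)
P = B + 1.81·ex + 1.75·ey = (4.4903,0.4959)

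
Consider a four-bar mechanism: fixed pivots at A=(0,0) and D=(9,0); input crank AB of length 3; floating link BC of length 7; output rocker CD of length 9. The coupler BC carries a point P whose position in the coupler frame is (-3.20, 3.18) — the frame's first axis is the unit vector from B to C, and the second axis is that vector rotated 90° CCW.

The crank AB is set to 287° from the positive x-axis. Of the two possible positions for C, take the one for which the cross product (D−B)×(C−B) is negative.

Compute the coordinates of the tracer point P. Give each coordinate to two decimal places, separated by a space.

A=(0,0), D=(9.00,0)
B = A + 3.00·(cos287°, sin287°) = (0.8771, -2.8689)
|BD| = 8.6146
circle(B,7.00) ∩ circle(D,9.00): a=2.4500, h=6.5572
  candidates: C₊=(1.0035,4.1299) cross=56.488; C₋=(5.3710,-8.2359) cross=-56.488
  mode - wants cross < 0 → take C=(5.3710,-8.2359) (cross=-56.488)
ex = (C−B)/|BC| = (0.6420,-0.7667); ey = (0.7667,0.6420)
P = B + -3.20·ex + 3.18·ey = (1.2609,1.6261)

1.26 1.63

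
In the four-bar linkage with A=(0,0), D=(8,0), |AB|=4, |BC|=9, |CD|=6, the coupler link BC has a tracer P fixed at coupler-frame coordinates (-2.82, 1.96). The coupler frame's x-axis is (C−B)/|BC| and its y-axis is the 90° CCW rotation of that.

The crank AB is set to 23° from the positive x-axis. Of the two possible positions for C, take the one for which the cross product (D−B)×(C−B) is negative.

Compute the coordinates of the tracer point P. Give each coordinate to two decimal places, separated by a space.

A=(0,0), D=(8.00,0)
B = A + 4.00·(cos23°, sin23°) = (3.6820, 1.5629)
|BD| = 4.5921
circle(B,9.00) ∩ circle(D,6.00): a=7.1958, h=5.4057
  candidates: C₊=(12.2880,4.1968) cross=24.824; C₋=(8.6084,-5.9691) cross=-24.824
  mode - wants cross < 0 → take C=(8.6084,-5.9691) (cross=-24.824)
ex = (C−B)/|BC| = (0.5474,-0.8369); ey = (0.8369,0.5474)
P = B + -2.82·ex + 1.96·ey = (3.7787,4.9958)

3.78 5.00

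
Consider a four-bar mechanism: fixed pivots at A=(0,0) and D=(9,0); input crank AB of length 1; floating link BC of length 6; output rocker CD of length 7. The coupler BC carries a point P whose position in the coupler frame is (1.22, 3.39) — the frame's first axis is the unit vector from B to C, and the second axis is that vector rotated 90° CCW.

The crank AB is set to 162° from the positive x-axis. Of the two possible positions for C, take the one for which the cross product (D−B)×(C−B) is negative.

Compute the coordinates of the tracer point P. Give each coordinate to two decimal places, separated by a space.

A=(0,0), D=(9.00,0)
B = A + 1.00·(cos162°, sin162°) = (-0.9511, 0.3090)
|BD| = 9.9559
circle(B,6.00) ∩ circle(D,7.00): a=4.3250, h=4.1586
  candidates: C₊=(3.5010,4.3314) cross=41.402; C₋=(3.2428,-3.9818) cross=-41.402
  mode - wants cross < 0 → take C=(3.2428,-3.9818) (cross=-41.402)
ex = (C−B)/|BC| = (0.6990,-0.7151); ey = (0.7151,0.6990)
P = B + 1.22·ex + 3.39·ey = (2.3260,1.8061)

2.33 1.81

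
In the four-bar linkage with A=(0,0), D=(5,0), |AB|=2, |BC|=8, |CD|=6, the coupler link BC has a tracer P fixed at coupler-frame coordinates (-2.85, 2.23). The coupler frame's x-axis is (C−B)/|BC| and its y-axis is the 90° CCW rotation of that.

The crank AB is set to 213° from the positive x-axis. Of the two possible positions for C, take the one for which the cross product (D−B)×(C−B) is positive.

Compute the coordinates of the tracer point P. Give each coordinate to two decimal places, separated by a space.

-5.11 -2.22

A=(0,0), D=(5.00,0)
B = A + 2.00·(cos213°, sin213°) = (-1.6773, -1.0893)
|BD| = 6.7656
circle(B,8.00) ∩ circle(D,6.00): a=5.4521, h=5.8545
  candidates: C₊=(2.7610,5.5666) cross=39.609; C₋=(4.6462,-5.9896) cross=-39.609
  mode + wants cross > 0 → take C=(2.7610,5.5666) (cross=39.609)
ex = (C−B)/|BC| = (0.5548,0.8320); ey = (-0.8320,0.5548)
P = B + -2.85·ex + 2.23·ey = (-5.1138,-2.2232)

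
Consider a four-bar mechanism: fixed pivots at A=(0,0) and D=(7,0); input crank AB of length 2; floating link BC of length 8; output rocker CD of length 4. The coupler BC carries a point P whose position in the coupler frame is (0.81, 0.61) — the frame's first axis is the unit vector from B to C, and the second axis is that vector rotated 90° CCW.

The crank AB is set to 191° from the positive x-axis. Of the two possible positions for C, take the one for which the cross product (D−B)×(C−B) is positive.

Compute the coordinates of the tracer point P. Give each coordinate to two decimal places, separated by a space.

-1.55 0.54

A=(0,0), D=(7.00,0)
B = A + 2.00·(cos191°, sin191°) = (-1.9633, -0.3816)
|BD| = 8.9714
circle(B,8.00) ∩ circle(D,4.00): a=7.1609, h=3.5668
  candidates: C₊=(5.0394,3.4866) cross=31.999; C₋=(5.3428,-3.6406) cross=-31.999
  mode + wants cross > 0 → take C=(5.0394,3.4866) (cross=31.999)
ex = (C−B)/|BC| = (0.8753,0.4835); ey = (-0.4835,0.8753)
P = B + 0.81·ex + 0.61·ey = (-1.5492,0.5440)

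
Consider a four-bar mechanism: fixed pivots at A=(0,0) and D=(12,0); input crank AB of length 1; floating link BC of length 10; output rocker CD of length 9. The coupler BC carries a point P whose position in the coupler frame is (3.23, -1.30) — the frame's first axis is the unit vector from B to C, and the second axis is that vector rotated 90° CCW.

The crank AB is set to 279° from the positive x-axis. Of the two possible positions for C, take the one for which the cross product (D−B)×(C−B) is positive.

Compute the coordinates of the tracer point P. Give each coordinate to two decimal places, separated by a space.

A=(0,0), D=(12.00,0)
B = A + 1.00·(cos279°, sin279°) = (0.1564, -0.9877)
|BD| = 11.8847
circle(B,10.00) ∩ circle(D,9.00): a=6.7417, h=7.3858
  candidates: C₊=(6.2610,6.9328) cross=87.778; C₋=(7.4886,-7.7876) cross=-87.778
  mode + wants cross > 0 → take C=(6.2610,6.9328) (cross=87.778)
ex = (C−B)/|BC| = (0.6105,0.7920); ey = (-0.7920,0.6105)
P = B + 3.23·ex + -1.30·ey = (3.1579,0.7770)

3.16 0.78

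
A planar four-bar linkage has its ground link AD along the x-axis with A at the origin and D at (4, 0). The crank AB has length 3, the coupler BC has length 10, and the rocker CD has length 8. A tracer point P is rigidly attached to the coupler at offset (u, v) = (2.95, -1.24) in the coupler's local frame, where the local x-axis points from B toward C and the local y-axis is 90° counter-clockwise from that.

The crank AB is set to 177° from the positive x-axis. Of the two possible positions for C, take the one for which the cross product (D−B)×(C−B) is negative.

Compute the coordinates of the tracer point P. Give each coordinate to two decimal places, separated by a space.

A=(0,0), D=(4.00,0)
B = A + 3.00·(cos177°, sin177°) = (-2.9959, 0.1570)
|BD| = 6.9977
circle(B,10.00) ∩ circle(D,8.00): a=6.0711, h=7.9462
  candidates: C₊=(3.2520,7.9650) cross=55.604; C₋=(2.8954,-7.9234) cross=-55.604
  mode - wants cross < 0 → take C=(2.8954,-7.9234) (cross=-55.604)
ex = (C−B)/|BC| = (0.5891,-0.8080); ey = (0.8080,0.5891)
P = B + 2.95·ex + -1.24·ey = (-2.2599,-2.9572)

-2.26 -2.96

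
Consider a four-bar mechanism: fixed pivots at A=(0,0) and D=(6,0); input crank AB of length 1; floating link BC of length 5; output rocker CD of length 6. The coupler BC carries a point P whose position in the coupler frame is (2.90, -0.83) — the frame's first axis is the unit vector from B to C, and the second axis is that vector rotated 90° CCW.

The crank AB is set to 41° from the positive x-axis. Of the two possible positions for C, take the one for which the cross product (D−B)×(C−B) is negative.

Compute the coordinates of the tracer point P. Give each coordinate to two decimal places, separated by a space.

A=(0,0), D=(6.00,0)
B = A + 1.00·(cos41°, sin41°) = (0.7547, 0.6561)
|BD| = 5.2862
circle(B,5.00) ∩ circle(D,6.00): a=1.6026, h=4.7362
  candidates: C₊=(2.9328,5.1567) cross=25.036; C₋=(1.7571,-4.2424) cross=-25.036
  mode - wants cross < 0 → take C=(1.7571,-4.2424) (cross=-25.036)
ex = (C−B)/|BC| = (0.2005,-0.9797); ey = (0.9797,0.2005)
P = B + 2.90·ex + -0.83·ey = (0.5230,-2.3515)

0.52 -2.35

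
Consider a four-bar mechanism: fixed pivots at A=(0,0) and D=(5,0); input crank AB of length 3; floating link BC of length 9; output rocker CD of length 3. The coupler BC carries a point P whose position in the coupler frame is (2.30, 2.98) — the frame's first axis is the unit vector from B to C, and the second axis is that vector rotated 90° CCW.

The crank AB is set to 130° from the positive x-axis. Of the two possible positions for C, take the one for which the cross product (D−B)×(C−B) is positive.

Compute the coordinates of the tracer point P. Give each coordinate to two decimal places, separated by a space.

A=(0,0), D=(5.00,0)
B = A + 3.00·(cos130°, sin130°) = (-1.9284, 2.2981)
|BD| = 7.2996
circle(B,9.00) ∩ circle(D,3.00): a=8.5816, h=2.7123
  candidates: C₊=(7.0707,2.1707) cross=19.798; C₋=(5.3629,-2.9780) cross=-19.798
  mode + wants cross > 0 → take C=(7.0707,2.1707) (cross=19.798)
ex = (C−B)/|BC| = (0.9999,-0.0142); ey = (0.0142,0.9999)
P = B + 2.30·ex + 2.98·ey = (0.4136,5.2453)

0.41 5.25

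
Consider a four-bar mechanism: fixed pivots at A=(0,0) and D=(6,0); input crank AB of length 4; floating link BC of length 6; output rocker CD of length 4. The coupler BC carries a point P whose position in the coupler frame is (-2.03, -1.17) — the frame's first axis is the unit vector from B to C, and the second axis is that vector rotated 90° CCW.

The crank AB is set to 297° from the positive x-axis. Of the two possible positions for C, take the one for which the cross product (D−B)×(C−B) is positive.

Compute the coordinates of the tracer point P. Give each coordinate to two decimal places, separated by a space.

A=(0,0), D=(6.00,0)
B = A + 4.00·(cos297°, sin297°) = (1.8160, -3.5640)
|BD| = 5.4962
circle(B,6.00) ∩ circle(D,4.00): a=4.5675, h=3.8907
  candidates: C₊=(2.7701,2.3596) cross=21.384; C₋=(7.8160,-3.5640) cross=-21.384
  mode + wants cross > 0 → take C=(2.7701,2.3596) (cross=21.384)
ex = (C−B)/|BC| = (0.1590,0.9873); ey = (-0.9873,0.1590)
P = B + -2.03·ex + -1.17·ey = (2.6483,-5.7543)

2.65 -5.75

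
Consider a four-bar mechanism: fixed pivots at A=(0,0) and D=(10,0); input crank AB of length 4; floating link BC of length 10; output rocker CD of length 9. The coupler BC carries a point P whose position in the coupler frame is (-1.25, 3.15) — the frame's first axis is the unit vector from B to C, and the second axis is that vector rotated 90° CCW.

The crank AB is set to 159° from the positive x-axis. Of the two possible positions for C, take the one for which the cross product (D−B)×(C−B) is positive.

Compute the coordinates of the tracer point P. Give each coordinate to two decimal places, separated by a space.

A=(0,0), D=(10.00,0)
B = A + 4.00·(cos159°, sin159°) = (-3.7343, 1.4335)
|BD| = 13.8089
circle(B,10.00) ∩ circle(D,9.00): a=7.5924, h=6.5081
  candidates: C₊=(4.4927,7.1182) cross=89.870; C₋=(3.1415,-5.8276) cross=-89.870
  mode + wants cross > 0 → take C=(4.4927,7.1182) (cross=89.870)
ex = (C−B)/|BC| = (0.8227,0.5685); ey = (-0.5685,0.8227)
P = B + -1.25·ex + 3.15·ey = (-6.5534,3.3144)

-6.55 3.31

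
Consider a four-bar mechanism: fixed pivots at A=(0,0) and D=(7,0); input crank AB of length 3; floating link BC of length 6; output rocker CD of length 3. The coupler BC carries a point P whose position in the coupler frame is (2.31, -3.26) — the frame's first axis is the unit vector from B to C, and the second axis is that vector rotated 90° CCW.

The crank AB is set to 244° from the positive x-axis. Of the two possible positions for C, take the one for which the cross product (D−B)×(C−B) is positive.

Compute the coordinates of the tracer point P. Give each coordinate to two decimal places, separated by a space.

2.24 -4.51

A=(0,0), D=(7.00,0)
B = A + 3.00·(cos244°, sin244°) = (-1.3151, -2.6964)
|BD| = 8.7414
circle(B,6.00) ∩ circle(D,3.00): a=5.9151, h=1.0060
  candidates: C₊=(4.0012,0.0851) cross=8.794; C₋=(4.6218,-1.8287) cross=-8.794
  mode + wants cross > 0 → take C=(4.0012,0.0851) (cross=8.794)
ex = (C−B)/|BC| = (0.8861,0.4636); ey = (-0.4636,0.8861)
P = B + 2.31·ex + -3.26·ey = (2.2430,-4.5140)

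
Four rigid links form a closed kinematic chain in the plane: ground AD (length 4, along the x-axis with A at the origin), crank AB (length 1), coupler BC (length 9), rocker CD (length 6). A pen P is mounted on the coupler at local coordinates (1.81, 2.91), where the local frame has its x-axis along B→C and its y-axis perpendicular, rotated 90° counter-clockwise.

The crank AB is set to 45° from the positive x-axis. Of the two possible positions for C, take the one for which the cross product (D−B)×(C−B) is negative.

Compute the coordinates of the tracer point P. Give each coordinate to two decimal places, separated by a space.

A=(0,0), D=(4.00,0)
B = A + 1.00·(cos45°, sin45°) = (0.7071, 0.7071)
|BD| = 3.3680
circle(B,9.00) ∩ circle(D,6.00): a=8.3646, h=3.3217
  candidates: C₊=(9.5827,2.1986) cross=11.187; C₋=(8.1879,-4.2967) cross=-11.187
  mode - wants cross < 0 → take C=(8.1879,-4.2967) (cross=-11.187)
ex = (C−B)/|BC| = (0.8312,-0.5560); ey = (0.5560,0.8312)
P = B + 1.81·ex + 2.91·ey = (3.8295,2.1196)

3.83 2.12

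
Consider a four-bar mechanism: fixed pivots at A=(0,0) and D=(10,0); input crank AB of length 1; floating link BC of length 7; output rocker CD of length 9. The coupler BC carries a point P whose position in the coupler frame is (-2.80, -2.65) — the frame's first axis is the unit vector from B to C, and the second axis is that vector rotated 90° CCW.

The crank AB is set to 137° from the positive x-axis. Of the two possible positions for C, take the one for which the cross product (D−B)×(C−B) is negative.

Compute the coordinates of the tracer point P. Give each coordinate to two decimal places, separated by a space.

A=(0,0), D=(10.00,0)
B = A + 1.00·(cos137°, sin137°) = (-0.7314, 0.6820)
|BD| = 10.7530
circle(B,7.00) ∩ circle(D,9.00): a=3.8885, h=5.8206
  candidates: C₊=(3.5185,6.2442) cross=62.589; C₋=(2.7802,-5.3735) cross=-62.589
  mode - wants cross < 0 → take C=(2.7802,-5.3735) (cross=-62.589)
ex = (C−B)/|BC| = (0.5017,-0.8651); ey = (0.8651,0.5017)
P = B + -2.80·ex + -2.65·ey = (-4.4284,1.7748)

-4.43 1.77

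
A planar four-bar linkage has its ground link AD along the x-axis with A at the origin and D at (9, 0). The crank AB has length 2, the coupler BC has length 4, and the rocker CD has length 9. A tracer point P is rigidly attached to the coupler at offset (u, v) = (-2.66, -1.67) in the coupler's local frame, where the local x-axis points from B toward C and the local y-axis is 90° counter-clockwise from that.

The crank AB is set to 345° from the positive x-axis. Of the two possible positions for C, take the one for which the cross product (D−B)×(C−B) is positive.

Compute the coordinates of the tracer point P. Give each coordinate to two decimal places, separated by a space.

A=(0,0), D=(9.00,0)
B = A + 2.00·(cos345°, sin345°) = (1.9319, -0.5176)
|BD| = 7.0871
circle(B,4.00) ∩ circle(D,9.00): a=-1.0423, h=3.8618
  candidates: C₊=(0.6103,3.2577) cross=27.369; C₋=(1.1744,-4.4453) cross=-27.369
  mode + wants cross > 0 → take C=(0.6103,3.2577) (cross=27.369)
ex = (C−B)/|BC| = (-0.3304,0.9438); ey = (-0.9438,-0.3304)
P = B + -2.66·ex + -1.67·ey = (4.3869,-2.4765)

4.39 -2.48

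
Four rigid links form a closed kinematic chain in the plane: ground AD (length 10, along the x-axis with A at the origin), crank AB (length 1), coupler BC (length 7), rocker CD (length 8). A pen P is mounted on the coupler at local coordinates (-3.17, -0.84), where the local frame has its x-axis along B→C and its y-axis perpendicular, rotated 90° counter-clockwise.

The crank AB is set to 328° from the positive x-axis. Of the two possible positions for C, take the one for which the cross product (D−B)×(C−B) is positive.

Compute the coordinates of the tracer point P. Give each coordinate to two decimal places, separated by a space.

0.03 -3.71

A=(0,0), D=(10.00,0)
B = A + 1.00·(cos328°, sin328°) = (0.8480, -0.5299)
|BD| = 9.1673
circle(B,7.00) ∩ circle(D,8.00): a=3.7655, h=5.9009
  candidates: C₊=(4.2662,5.5788) cross=54.095; C₋=(4.9484,-6.2033) cross=-54.095
  mode + wants cross > 0 → take C=(4.2662,5.5788) (cross=54.095)
ex = (C−B)/|BC| = (0.4883,0.8727); ey = (-0.8727,0.4883)
P = B + -3.17·ex + -0.84·ey = (0.0332,-3.7065)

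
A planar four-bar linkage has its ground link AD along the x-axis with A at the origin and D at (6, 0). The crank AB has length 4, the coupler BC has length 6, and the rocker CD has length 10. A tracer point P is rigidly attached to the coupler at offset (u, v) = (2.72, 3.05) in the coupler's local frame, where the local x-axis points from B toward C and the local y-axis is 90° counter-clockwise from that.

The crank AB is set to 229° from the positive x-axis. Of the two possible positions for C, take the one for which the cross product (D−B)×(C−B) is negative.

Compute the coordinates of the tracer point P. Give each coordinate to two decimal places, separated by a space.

1.37 -3.88

A=(0,0), D=(6.00,0)
B = A + 4.00·(cos229°, sin229°) = (-2.6242, -3.0188)
|BD| = 9.1373
circle(B,6.00) ∩ circle(D,10.00): a=1.0665, h=5.9044
  candidates: C₊=(-3.5683,2.9064) cross=53.951; C₋=(0.3332,-8.2394) cross=-53.951
  mode - wants cross < 0 → take C=(0.3332,-8.2394) (cross=-53.951)
ex = (C−B)/|BC| = (0.4929,-0.8701); ey = (0.8701,0.4929)
P = B + 2.72·ex + 3.05·ey = (1.3702,-3.8821)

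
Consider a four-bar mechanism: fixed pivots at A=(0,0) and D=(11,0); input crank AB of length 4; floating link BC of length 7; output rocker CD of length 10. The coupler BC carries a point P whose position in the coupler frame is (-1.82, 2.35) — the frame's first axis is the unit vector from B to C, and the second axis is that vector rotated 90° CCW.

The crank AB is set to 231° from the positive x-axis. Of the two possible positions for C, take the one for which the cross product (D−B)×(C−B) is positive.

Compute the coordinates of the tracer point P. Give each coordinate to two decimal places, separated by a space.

-5.48 -3.31

A=(0,0), D=(11.00,0)
B = A + 4.00·(cos231°, sin231°) = (-2.5173, -3.1086)
|BD| = 13.8701
circle(B,7.00) ∩ circle(D,10.00): a=5.0966, h=4.7984
  candidates: C₊=(1.3742,2.7100) cross=66.555; C₋=(3.5251,-6.6427) cross=-66.555
  mode + wants cross > 0 → take C=(1.3742,2.7100) (cross=66.555)
ex = (C−B)/|BC| = (0.5559,0.8312); ey = (-0.8312,0.5559)
P = B + -1.82·ex + 2.35·ey = (-5.4825,-3.3150)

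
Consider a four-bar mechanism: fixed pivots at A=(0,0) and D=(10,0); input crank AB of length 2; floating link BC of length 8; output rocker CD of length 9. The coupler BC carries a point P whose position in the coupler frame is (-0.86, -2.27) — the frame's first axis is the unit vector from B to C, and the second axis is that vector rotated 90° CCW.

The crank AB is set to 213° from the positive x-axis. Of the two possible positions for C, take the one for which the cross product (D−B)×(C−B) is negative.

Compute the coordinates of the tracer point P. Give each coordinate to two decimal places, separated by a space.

-3.89 -2.10

A=(0,0), D=(10.00,0)
B = A + 2.00·(cos213°, sin213°) = (-1.6773, -1.0893)
|BD| = 11.7280
circle(B,8.00) ∩ circle(D,9.00): a=5.1393, h=6.1309
  candidates: C₊=(2.8703,5.4925) cross=71.903; C₋=(4.0091,-6.7164) cross=-71.903
  mode - wants cross < 0 → take C=(4.0091,-6.7164) (cross=-71.903)
ex = (C−B)/|BC| = (0.7108,-0.7034); ey = (0.7034,0.7108)
P = B + -0.86·ex + -2.27·ey = (-3.8853,-2.0979)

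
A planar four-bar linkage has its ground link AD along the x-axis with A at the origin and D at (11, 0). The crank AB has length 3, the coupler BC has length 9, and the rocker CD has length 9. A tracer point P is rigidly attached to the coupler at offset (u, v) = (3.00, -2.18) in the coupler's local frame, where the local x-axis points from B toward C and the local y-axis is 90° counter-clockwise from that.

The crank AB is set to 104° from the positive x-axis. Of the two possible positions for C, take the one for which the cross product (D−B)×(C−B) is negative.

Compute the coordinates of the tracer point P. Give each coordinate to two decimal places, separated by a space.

A=(0,0), D=(11.00,0)
B = A + 3.00·(cos104°, sin104°) = (-0.7258, 2.9109)
|BD| = 12.0817
circle(B,9.00) ∩ circle(D,9.00): a=6.0408, h=6.6715
  candidates: C₊=(6.7445,7.9304) cross=80.602; C₋=(3.5297,-5.0195) cross=-80.602
  mode - wants cross < 0 → take C=(3.5297,-5.0195) (cross=-80.602)
ex = (C−B)/|BC| = (0.4728,-0.8812); ey = (0.8812,0.4728)
P = B + 3.00·ex + -2.18·ey = (-1.2282,-0.7633)

-1.23 -0.76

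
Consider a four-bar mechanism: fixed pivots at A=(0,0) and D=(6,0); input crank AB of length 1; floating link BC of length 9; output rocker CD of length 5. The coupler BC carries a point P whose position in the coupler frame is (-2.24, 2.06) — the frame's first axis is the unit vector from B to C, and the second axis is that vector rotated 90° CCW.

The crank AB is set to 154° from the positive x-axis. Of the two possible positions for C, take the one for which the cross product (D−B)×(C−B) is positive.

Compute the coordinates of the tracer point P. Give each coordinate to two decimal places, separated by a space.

-3.87 1.11

A=(0,0), D=(6.00,0)
B = A + 1.00·(cos154°, sin154°) = (-0.8988, 0.4384)
|BD| = 6.9127
circle(B,9.00) ∩ circle(D,5.00): a=7.5069, h=4.9646
  candidates: C₊=(6.9078,4.9169) cross=34.319; C₋=(6.2781,-4.9923) cross=-34.319
  mode + wants cross > 0 → take C=(6.9078,4.9169) (cross=34.319)
ex = (C−B)/|BC| = (0.8674,0.4976); ey = (-0.4976,0.8674)
P = B + -2.24·ex + 2.06·ey = (-3.8669,1.1106)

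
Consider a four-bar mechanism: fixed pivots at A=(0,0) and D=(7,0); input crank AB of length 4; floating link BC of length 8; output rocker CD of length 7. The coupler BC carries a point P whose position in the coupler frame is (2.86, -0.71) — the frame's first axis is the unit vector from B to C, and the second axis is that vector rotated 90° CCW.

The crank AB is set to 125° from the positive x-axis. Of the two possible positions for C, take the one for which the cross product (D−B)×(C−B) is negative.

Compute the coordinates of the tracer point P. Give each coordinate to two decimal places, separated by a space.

-1.68 0.39

A=(0,0), D=(7.00,0)
B = A + 4.00·(cos125°, sin125°) = (-2.2943, 3.2766)
|BD| = 9.8550
circle(B,8.00) ∩ circle(D,7.00): a=5.6885, h=5.6250
  candidates: C₊=(4.9408,6.6903) cross=55.434; C₋=(1.2004,-3.9197) cross=-55.434
  mode - wants cross < 0 → take C=(1.2004,-3.9197) (cross=-55.434)
ex = (C−B)/|BC| = (0.4368,-0.8995); ey = (0.8995,0.4368)
P = B + 2.86·ex + -0.71·ey = (-1.6836,0.3938)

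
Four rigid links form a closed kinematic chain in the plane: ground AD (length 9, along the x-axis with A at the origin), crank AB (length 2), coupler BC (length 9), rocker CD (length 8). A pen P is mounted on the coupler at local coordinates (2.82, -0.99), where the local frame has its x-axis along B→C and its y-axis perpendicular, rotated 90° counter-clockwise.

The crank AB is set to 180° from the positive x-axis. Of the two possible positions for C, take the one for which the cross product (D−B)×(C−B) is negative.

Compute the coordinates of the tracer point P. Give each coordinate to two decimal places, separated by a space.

A=(0,0), D=(9.00,0)
B = A + 2.00·(cos180°, sin180°) = (-2.0000, 0.0000)
|BD| = 11.0000
circle(B,9.00) ∩ circle(D,8.00): a=6.2727, h=6.4539
  candidates: C₊=(4.2727,6.4539) cross=70.993; C₋=(4.2727,-6.4539) cross=-70.993
  mode - wants cross < 0 → take C=(4.2727,-6.4539) (cross=-70.993)
ex = (C−B)/|BC| = (0.6970,-0.7171); ey = (0.7171,0.6970)
P = B + 2.82·ex + -0.99·ey = (-0.7445,-2.7122)

-0.74 -2.71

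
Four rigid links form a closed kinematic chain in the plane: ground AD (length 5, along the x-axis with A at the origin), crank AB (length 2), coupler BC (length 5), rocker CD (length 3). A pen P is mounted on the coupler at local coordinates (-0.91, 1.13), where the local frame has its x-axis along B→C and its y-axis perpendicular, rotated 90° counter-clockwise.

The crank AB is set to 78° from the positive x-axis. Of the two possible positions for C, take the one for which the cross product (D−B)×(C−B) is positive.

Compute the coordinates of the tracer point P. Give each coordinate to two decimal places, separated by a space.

A=(0,0), D=(5.00,0)
B = A + 2.00·(cos78°, sin78°) = (0.4158, 1.9563)
|BD| = 4.9842
circle(B,5.00) ∩ circle(D,3.00): a=4.0972, h=2.8659
  candidates: C₊=(5.3091,2.9840) cross=14.284; C₋=(3.0593,-2.2877) cross=-14.284
  mode + wants cross > 0 → take C=(5.3091,2.9840) (cross=14.284)
ex = (C−B)/|BC| = (0.9786,0.2055); ey = (-0.2055,0.9786)
P = B + -0.91·ex + 1.13·ey = (-0.7070,2.8751)

-0.71 2.88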